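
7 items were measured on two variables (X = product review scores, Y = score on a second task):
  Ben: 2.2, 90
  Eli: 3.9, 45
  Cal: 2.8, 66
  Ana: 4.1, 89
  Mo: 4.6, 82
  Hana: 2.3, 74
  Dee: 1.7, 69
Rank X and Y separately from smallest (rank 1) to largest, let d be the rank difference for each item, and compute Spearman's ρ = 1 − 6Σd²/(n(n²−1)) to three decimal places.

Ranks of variable 1: 2, 5, 4, 6, 7, 3, 1
Ranks of variable 2: 7, 1, 2, 6, 5, 4, 3
d = r₁ − r₂: -5, 4, 2, 0, 2, -1, -2
d²: 25, 16, 4, 0, 4, 1, 4; Σd² = 54
ρ = 1 − 6·54/(7·48) = 1 − 324/336 = 0.036

0.036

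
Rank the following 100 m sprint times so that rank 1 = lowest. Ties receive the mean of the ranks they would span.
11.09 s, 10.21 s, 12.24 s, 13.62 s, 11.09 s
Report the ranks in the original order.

Sorted (ascending): 10.21, 11.09, 11.09, 12.24, 13.62
The 2 values of 11.09 occupy positions 2–3 → average rank (2+3)/2 = 2.5.

2.5, 1, 4, 5, 2.5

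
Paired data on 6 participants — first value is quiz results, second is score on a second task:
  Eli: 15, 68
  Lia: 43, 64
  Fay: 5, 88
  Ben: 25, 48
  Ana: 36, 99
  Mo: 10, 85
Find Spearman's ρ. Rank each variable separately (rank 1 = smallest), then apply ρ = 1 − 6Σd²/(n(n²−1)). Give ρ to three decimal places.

Ranks of variable 1: 3, 6, 1, 4, 5, 2
Ranks of variable 2: 3, 2, 5, 1, 6, 4
d = r₁ − r₂: 0, 4, -4, 3, -1, -2
d²: 0, 16, 16, 9, 1, 4; Σd² = 46
ρ = 1 − 6·46/(6·35) = 1 − 276/210 = -0.314

-0.314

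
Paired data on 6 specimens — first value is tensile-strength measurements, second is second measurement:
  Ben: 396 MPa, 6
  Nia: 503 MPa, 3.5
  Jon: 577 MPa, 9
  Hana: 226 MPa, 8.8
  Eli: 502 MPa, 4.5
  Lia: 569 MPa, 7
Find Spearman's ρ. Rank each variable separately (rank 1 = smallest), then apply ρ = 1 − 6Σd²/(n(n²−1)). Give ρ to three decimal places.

0.200

Ranks of variable 1: 2, 4, 6, 1, 3, 5
Ranks of variable 2: 3, 1, 6, 5, 2, 4
d = r₁ − r₂: -1, 3, 0, -4, 1, 1
d²: 1, 9, 0, 16, 1, 1; Σd² = 28
ρ = 1 − 6·28/(6·35) = 1 − 168/210 = 0.200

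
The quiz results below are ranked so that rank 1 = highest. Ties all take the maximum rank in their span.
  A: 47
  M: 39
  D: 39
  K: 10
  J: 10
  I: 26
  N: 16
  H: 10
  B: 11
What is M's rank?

Sorted (descending): 47, 39, 39, 26, 16, 11, 10, 10, 10
The 2 values of 39 occupy positions 2–3 → each gets rank 3.
The 3 values of 10 occupy positions 7–9 → each gets rank 9.
M has value 39 → rank 3.

3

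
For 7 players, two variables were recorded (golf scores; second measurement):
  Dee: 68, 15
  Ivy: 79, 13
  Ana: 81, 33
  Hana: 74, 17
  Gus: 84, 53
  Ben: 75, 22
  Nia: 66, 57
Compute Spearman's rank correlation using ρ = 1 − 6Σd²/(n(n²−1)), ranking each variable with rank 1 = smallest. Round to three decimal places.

0.036

Ranks of variable 1: 2, 5, 6, 3, 7, 4, 1
Ranks of variable 2: 2, 1, 5, 3, 6, 4, 7
d = r₁ − r₂: 0, 4, 1, 0, 1, 0, -6
d²: 0, 16, 1, 0, 1, 0, 36; Σd² = 54
ρ = 1 − 6·54/(7·48) = 1 − 324/336 = 0.036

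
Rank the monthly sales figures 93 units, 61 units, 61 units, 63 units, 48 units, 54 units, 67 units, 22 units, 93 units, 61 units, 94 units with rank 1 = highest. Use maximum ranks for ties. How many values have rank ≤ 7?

5

Sorted (descending): 94, 93, 93, 67, 63, 61, 61, 61, 54, 48, 22
The 2 values of 93 occupy positions 2–3 → each gets rank 3.
The 3 values of 61 occupy positions 6–8 → each gets rank 8.
Ranks ≤ 7: {1, 3, 3, 4, 5} → 5 values.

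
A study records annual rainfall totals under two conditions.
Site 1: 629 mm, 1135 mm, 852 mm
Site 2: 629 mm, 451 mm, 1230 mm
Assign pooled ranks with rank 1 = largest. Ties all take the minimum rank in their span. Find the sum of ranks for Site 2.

11

Sorted (descending): 1230, 1135, 852, 629, 629, 451
The 2 values of 629 occupy positions 4–5 → each gets rank 4.
Site 2 values → pooled ranks: 629→4, 451→6, 1230→1
Rank sum = 4 + 6 + 1 = 11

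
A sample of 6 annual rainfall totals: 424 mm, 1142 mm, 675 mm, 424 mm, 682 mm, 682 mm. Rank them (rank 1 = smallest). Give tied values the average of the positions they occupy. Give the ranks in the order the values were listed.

Sorted (ascending): 424, 424, 675, 682, 682, 1142
The 2 values of 424 occupy positions 1–2 → average rank (1+2)/2 = 1.5.
The 2 values of 682 occupy positions 4–5 → average rank (4+5)/2 = 4.5.

1.5, 6, 3, 1.5, 4.5, 4.5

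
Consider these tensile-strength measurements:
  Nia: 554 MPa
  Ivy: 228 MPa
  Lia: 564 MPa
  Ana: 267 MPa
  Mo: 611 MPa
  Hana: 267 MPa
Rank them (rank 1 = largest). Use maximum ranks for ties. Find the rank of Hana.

5

Sorted (descending): 611, 564, 554, 267, 267, 228
The 2 values of 267 occupy positions 4–5 → each gets rank 5.
Hana has value 267 MPa → rank 5.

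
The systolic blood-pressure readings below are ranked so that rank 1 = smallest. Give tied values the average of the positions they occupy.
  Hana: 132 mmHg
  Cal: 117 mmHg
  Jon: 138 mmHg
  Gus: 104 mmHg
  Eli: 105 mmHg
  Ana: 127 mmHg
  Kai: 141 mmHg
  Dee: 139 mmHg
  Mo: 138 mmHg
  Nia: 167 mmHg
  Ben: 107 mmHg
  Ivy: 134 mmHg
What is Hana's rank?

6

Sorted (ascending): 104, 105, 107, 117, 127, 132, 134, 138, 138, 139, 141, 167
The 2 values of 138 occupy positions 8–9 → average rank (8+9)/2 = 8.5.
Hana has value 132 mmHg → rank 6.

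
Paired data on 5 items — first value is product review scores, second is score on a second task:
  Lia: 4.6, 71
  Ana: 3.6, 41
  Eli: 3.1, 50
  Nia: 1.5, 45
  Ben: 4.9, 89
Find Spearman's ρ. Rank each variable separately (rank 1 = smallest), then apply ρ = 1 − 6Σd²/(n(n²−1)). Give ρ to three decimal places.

Ranks of variable 1: 4, 3, 2, 1, 5
Ranks of variable 2: 4, 1, 3, 2, 5
d = r₁ − r₂: 0, 2, -1, -1, 0
d²: 0, 4, 1, 1, 0; Σd² = 6
ρ = 1 − 6·6/(5·24) = 1 − 36/120 = 0.700

0.700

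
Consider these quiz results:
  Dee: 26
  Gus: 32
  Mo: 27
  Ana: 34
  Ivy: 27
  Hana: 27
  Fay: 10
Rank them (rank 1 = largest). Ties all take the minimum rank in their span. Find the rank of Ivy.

3

Sorted (descending): 34, 32, 27, 27, 27, 26, 10
The 3 values of 27 occupy positions 3–5 → each gets rank 3.
Ivy has value 27 → rank 3.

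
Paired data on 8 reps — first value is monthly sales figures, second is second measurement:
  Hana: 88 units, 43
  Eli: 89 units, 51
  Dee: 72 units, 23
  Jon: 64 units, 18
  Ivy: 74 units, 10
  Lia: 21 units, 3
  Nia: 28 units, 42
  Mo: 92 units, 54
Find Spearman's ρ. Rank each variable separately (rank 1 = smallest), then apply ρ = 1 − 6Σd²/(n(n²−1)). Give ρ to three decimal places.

0.786

Ranks of variable 1: 6, 7, 4, 3, 5, 1, 2, 8
Ranks of variable 2: 6, 7, 4, 3, 2, 1, 5, 8
d = r₁ − r₂: 0, 0, 0, 0, 3, 0, -3, 0
d²: 0, 0, 0, 0, 9, 0, 9, 0; Σd² = 18
ρ = 1 − 6·18/(8·63) = 1 − 108/504 = 0.786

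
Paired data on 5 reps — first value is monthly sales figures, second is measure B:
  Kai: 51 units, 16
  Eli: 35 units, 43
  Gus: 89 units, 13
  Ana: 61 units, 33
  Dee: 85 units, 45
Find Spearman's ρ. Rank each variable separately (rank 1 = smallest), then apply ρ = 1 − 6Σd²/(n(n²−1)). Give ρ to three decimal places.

Ranks of variable 1: 2, 1, 5, 3, 4
Ranks of variable 2: 2, 4, 1, 3, 5
d = r₁ − r₂: 0, -3, 4, 0, -1
d²: 0, 9, 16, 0, 1; Σd² = 26
ρ = 1 − 6·26/(5·24) = 1 − 156/120 = -0.300

-0.300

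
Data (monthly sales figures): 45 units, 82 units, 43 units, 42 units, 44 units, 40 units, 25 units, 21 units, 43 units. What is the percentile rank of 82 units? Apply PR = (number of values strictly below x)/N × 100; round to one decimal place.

N = 9.
Strictly below 82: 8. Equal to 82: 1.
PR = 8/9 × 100 = 88.9

88.9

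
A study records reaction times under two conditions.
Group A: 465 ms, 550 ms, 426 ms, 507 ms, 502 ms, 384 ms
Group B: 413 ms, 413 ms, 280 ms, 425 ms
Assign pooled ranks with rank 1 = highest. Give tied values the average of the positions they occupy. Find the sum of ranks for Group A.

24

Sorted (descending): 550, 507, 502, 465, 426, 425, 413, 413, 384, 280
The 2 values of 413 occupy positions 7–8 → average rank (7+8)/2 = 7.5.
Group A values → pooled ranks: 465→4, 550→1, 426→5, 507→2, 502→3, 384→9
Rank sum = 4 + 1 + 5 + 2 + 3 + 9 = 24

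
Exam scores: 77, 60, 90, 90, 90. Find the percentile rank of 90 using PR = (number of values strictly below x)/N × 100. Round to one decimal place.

40.0

N = 5.
Strictly below 90: 2. Equal to 90: 3.
PR = 2/5 × 100 = 40.0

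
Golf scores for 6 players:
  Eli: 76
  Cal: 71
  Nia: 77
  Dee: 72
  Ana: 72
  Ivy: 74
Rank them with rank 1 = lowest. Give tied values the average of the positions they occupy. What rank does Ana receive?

2.5

Sorted (ascending): 71, 72, 72, 74, 76, 77
The 2 values of 72 occupy positions 2–3 → average rank (2+3)/2 = 2.5.
Ana has value 72 → rank 2.5.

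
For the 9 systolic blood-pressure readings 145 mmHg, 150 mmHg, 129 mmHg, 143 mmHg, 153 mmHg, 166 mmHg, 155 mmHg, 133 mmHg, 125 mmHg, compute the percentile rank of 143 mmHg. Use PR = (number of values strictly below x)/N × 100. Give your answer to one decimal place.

33.3

N = 9.
Strictly below 143: 3. Equal to 143: 1.
PR = 3/9 × 100 = 33.3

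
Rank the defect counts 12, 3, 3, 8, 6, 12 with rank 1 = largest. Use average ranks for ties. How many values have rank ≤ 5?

4

Sorted (descending): 12, 12, 8, 6, 3, 3
The 2 values of 12 occupy positions 1–2 → average rank (1+2)/2 = 1.5.
The 2 values of 3 occupy positions 5–6 → average rank (5+6)/2 = 5.5.
Ranks ≤ 5: {1.5, 1.5, 3, 4} → 4 values.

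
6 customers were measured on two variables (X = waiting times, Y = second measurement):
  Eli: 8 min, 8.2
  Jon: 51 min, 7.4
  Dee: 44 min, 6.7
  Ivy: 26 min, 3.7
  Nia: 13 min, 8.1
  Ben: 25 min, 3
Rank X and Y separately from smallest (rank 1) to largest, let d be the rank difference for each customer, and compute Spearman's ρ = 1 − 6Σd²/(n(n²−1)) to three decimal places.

-0.429

Ranks of variable 1: 1, 6, 5, 4, 2, 3
Ranks of variable 2: 6, 4, 3, 2, 5, 1
d = r₁ − r₂: -5, 2, 2, 2, -3, 2
d²: 25, 4, 4, 4, 9, 4; Σd² = 50
ρ = 1 − 6·50/(6·35) = 1 − 300/210 = -0.429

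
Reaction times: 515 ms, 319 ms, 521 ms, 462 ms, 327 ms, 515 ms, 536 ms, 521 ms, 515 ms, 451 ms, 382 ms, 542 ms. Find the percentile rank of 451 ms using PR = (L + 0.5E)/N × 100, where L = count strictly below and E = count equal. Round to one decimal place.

29.2

N = 12.
Strictly below 451: 3. Equal to 451: 1.
PR = (3 + 0.5·1)/12 × 100 = 29.2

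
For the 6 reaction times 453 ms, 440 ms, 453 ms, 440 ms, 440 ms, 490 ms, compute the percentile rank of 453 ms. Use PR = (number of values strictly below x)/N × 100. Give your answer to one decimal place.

50.0

N = 6.
Strictly below 453: 3. Equal to 453: 2.
PR = 3/6 × 100 = 50.0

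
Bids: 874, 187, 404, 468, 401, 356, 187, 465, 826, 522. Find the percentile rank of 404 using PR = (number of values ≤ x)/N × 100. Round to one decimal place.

N = 10.
Strictly below 404: 4. Equal to 404: 1.
PR = 5/10 × 100 = 50.0

50.0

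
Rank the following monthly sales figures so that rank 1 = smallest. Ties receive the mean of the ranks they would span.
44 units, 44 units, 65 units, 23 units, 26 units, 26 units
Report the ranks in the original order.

Sorted (ascending): 23, 26, 26, 44, 44, 65
The 2 values of 26 occupy positions 2–3 → average rank (2+3)/2 = 2.5.
The 2 values of 44 occupy positions 4–5 → average rank (4+5)/2 = 4.5.

4.5, 4.5, 6, 1, 2.5, 2.5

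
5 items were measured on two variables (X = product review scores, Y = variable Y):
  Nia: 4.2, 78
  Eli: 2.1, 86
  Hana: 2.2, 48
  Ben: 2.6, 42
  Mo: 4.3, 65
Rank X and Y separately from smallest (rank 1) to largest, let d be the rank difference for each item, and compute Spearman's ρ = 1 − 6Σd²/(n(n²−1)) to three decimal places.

-0.200

Ranks of variable 1: 4, 1, 2, 3, 5
Ranks of variable 2: 4, 5, 2, 1, 3
d = r₁ − r₂: 0, -4, 0, 2, 2
d²: 0, 16, 0, 4, 4; Σd² = 24
ρ = 1 − 6·24/(5·24) = 1 − 144/120 = -0.200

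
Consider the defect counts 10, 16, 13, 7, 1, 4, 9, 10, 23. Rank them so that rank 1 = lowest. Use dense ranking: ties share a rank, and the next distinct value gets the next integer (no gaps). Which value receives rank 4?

Sorted (ascending): 1, 4, 7, 9, 10, 10, 13, 16, 23
The 2 values of 10 share dense rank 5.
Remaining distinct values take the next consecutive integers.
Rank 4 → value 9.

9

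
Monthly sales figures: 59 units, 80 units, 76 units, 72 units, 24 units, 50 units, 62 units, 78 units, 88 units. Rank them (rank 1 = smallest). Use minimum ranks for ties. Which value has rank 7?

Sorted (ascending): 24, 50, 59, 62, 72, 76, 78, 80, 88
No ties — each value takes its position as its rank.
Rank 7 → value 78.

78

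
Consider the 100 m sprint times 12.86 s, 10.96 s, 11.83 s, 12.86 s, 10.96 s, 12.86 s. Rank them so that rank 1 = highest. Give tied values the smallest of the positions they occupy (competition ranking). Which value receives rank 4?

Sorted (descending): 12.86, 12.86, 12.86, 11.83, 10.96, 10.96
The 3 values of 12.86 occupy positions 1–3 → each gets rank 1.
The 2 values of 10.96 occupy positions 5–6 → each gets rank 5.
Rank 4 → value 11.83.

11.83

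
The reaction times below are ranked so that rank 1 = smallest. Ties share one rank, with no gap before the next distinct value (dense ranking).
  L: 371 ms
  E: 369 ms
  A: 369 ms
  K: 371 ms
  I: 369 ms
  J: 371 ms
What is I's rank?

1

Sorted (ascending): 369, 369, 369, 371, 371, 371
The 3 values of 369 share dense rank 1.
The 3 values of 371 share dense rank 2.
I has value 369 ms → rank 1.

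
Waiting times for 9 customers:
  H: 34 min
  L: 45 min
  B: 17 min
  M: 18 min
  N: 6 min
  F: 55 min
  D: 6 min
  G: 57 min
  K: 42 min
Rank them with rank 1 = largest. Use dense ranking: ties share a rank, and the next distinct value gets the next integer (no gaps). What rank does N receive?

Sorted (descending): 57, 55, 45, 42, 34, 18, 17, 6, 6
The 2 values of 6 share dense rank 8.
Remaining distinct values take the next consecutive integers.
N has value 6 min → rank 8.

8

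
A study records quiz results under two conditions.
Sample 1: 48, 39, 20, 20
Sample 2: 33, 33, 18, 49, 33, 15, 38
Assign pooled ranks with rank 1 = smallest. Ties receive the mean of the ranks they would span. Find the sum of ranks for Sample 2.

Sorted (ascending): 15, 18, 20, 20, 33, 33, 33, 38, 39, 48, 49
The 2 values of 20 occupy positions 3–4 → average rank (3+4)/2 = 3.5.
The 3 values of 33 occupy positions 5–7 → average rank 6.
Sample 2 values → pooled ranks: 33→6, 33→6, 18→2, 49→11, 33→6, 15→1, 38→8
Rank sum = 6 + 6 + 2 + 11 + 6 + 1 + 8 = 40

40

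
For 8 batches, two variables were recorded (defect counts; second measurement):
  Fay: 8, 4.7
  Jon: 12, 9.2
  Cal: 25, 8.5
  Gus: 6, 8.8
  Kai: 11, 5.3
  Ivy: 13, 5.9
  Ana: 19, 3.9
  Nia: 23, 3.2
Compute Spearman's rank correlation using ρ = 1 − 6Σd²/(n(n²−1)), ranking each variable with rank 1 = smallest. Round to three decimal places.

-0.310

Ranks of variable 1: 2, 4, 8, 1, 3, 5, 6, 7
Ranks of variable 2: 3, 8, 6, 7, 4, 5, 2, 1
d = r₁ − r₂: -1, -4, 2, -6, -1, 0, 4, 6
d²: 1, 16, 4, 36, 1, 0, 16, 36; Σd² = 110
ρ = 1 − 6·110/(8·63) = 1 − 660/504 = -0.310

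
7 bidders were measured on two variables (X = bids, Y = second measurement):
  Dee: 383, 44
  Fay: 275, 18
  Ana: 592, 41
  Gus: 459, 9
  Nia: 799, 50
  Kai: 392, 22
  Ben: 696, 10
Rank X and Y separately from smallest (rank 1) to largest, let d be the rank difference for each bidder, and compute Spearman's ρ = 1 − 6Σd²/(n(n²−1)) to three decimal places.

Ranks of variable 1: 2, 1, 5, 4, 7, 3, 6
Ranks of variable 2: 6, 3, 5, 1, 7, 4, 2
d = r₁ − r₂: -4, -2, 0, 3, 0, -1, 4
d²: 16, 4, 0, 9, 0, 1, 16; Σd² = 46
ρ = 1 − 6·46/(7·48) = 1 − 276/336 = 0.179

0.179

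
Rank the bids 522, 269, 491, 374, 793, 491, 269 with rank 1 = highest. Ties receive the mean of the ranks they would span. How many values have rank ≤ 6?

Sorted (descending): 793, 522, 491, 491, 374, 269, 269
The 2 values of 491 occupy positions 3–4 → average rank (3+4)/2 = 3.5.
The 2 values of 269 occupy positions 6–7 → average rank (6+7)/2 = 6.5.
Ranks ≤ 6: {1, 2, 3.5, 3.5, 5} → 5 values.

5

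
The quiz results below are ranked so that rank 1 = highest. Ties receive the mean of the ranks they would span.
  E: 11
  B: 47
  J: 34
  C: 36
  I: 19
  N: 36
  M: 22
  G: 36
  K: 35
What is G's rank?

Sorted (descending): 47, 36, 36, 36, 35, 34, 22, 19, 11
The 3 values of 36 occupy positions 2–4 → average rank 3.
G has value 36 → rank 3.

3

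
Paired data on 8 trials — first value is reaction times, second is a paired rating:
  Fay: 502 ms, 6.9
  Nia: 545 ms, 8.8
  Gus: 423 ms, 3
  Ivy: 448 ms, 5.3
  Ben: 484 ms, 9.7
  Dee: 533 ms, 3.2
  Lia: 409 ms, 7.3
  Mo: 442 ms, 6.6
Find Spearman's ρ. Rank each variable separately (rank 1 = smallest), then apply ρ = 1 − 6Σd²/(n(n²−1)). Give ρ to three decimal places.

0.238

Ranks of variable 1: 6, 8, 2, 4, 5, 7, 1, 3
Ranks of variable 2: 5, 7, 1, 3, 8, 2, 6, 4
d = r₁ − r₂: 1, 1, 1, 1, -3, 5, -5, -1
d²: 1, 1, 1, 1, 9, 25, 25, 1; Σd² = 64
ρ = 1 − 6·64/(8·63) = 1 − 384/504 = 0.238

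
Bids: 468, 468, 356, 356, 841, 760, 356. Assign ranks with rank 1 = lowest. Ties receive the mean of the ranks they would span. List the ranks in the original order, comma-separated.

4.5, 4.5, 2, 2, 7, 6, 2

Sorted (ascending): 356, 356, 356, 468, 468, 760, 841
The 3 values of 356 occupy positions 1–3 → average rank 2.
The 2 values of 468 occupy positions 4–5 → average rank (4+5)/2 = 4.5.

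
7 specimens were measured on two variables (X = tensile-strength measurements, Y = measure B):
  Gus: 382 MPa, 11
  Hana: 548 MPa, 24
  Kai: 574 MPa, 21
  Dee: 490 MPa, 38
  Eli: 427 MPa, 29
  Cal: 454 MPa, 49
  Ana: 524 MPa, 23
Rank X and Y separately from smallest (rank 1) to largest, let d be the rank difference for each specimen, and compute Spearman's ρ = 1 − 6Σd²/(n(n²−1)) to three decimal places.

-0.107

Ranks of variable 1: 1, 6, 7, 4, 2, 3, 5
Ranks of variable 2: 1, 4, 2, 6, 5, 7, 3
d = r₁ − r₂: 0, 2, 5, -2, -3, -4, 2
d²: 0, 4, 25, 4, 9, 16, 4; Σd² = 62
ρ = 1 − 6·62/(7·48) = 1 − 372/336 = -0.107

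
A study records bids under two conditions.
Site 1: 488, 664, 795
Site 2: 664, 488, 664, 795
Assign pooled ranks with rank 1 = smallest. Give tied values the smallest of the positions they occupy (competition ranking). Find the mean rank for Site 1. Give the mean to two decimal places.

Sorted (ascending): 488, 488, 664, 664, 664, 795, 795
The 2 values of 488 occupy positions 1–2 → each gets rank 1.
The 3 values of 664 occupy positions 3–5 → each gets rank 3.
The 2 values of 795 occupy positions 6–7 → each gets rank 6.
Site 1 values → pooled ranks: 488→1, 664→3, 795→6
Mean rank = (1 + 3 + 6) / 3 = 3.33

3.33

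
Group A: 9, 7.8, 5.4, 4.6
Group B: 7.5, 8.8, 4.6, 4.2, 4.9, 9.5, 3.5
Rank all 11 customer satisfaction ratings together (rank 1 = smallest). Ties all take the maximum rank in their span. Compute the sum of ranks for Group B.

39

Sorted (ascending): 3.5, 4.2, 4.6, 4.6, 4.9, 5.4, 7.5, 7.8, 8.8, 9, 9.5
The 2 values of 4.6 occupy positions 3–4 → each gets rank 4.
Group B values → pooled ranks: 7.5→7, 8.8→9, 4.6→4, 4.2→2, 4.9→5, 9.5→11, 3.5→1
Rank sum = 7 + 9 + 4 + 2 + 5 + 11 + 1 = 39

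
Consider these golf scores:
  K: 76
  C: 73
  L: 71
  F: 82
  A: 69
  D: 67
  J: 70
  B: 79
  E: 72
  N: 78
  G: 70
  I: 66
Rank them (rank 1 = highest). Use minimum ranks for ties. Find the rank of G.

Sorted (descending): 82, 79, 78, 76, 73, 72, 71, 70, 70, 69, 67, 66
The 2 values of 70 occupy positions 8–9 → each gets rank 8.
G has value 70 → rank 8.

8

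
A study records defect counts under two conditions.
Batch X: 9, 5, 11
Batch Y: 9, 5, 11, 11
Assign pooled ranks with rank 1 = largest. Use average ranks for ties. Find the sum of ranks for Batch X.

13

Sorted (descending): 11, 11, 11, 9, 9, 5, 5
The 3 values of 11 occupy positions 1–3 → average rank 2.
The 2 values of 9 occupy positions 4–5 → average rank (4+5)/2 = 4.5.
The 2 values of 5 occupy positions 6–7 → average rank (6+7)/2 = 6.5.
Batch X values → pooled ranks: 9→4.5, 5→6.5, 11→2
Rank sum = 4.5 + 6.5 + 2 = 13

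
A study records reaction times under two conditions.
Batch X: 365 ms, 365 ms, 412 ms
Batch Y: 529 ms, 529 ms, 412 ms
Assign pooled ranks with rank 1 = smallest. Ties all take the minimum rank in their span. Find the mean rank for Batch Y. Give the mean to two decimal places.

4.33

Sorted (ascending): 365, 365, 412, 412, 529, 529
The 2 values of 365 occupy positions 1–2 → each gets rank 1.
The 2 values of 412 occupy positions 3–4 → each gets rank 3.
The 2 values of 529 occupy positions 5–6 → each gets rank 5.
Batch Y values → pooled ranks: 529→5, 529→5, 412→3
Mean rank = (5 + 5 + 3) / 3 = 4.33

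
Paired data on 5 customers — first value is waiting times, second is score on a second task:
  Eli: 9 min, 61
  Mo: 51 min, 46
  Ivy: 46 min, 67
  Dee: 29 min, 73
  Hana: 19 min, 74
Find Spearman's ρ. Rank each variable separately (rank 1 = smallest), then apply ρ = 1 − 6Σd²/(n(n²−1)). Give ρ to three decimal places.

-0.400

Ranks of variable 1: 1, 5, 4, 3, 2
Ranks of variable 2: 2, 1, 3, 4, 5
d = r₁ − r₂: -1, 4, 1, -1, -3
d²: 1, 16, 1, 1, 9; Σd² = 28
ρ = 1 − 6·28/(5·24) = 1 − 168/120 = -0.400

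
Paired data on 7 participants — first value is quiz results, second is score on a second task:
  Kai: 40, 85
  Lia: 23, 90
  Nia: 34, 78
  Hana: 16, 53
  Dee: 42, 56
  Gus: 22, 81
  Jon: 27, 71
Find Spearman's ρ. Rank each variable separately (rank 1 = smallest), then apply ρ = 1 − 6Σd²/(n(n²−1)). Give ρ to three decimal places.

Ranks of variable 1: 6, 3, 5, 1, 7, 2, 4
Ranks of variable 2: 6, 7, 4, 1, 2, 5, 3
d = r₁ − r₂: 0, -4, 1, 0, 5, -3, 1
d²: 0, 16, 1, 0, 25, 9, 1; Σd² = 52
ρ = 1 − 6·52/(7·48) = 1 − 312/336 = 0.071

0.071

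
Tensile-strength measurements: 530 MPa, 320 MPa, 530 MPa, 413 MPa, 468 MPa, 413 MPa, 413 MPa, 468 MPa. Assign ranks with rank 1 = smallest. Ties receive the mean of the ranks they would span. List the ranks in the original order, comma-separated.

Sorted (ascending): 320, 413, 413, 413, 468, 468, 530, 530
The 3 values of 413 occupy positions 2–4 → average rank 3.
The 2 values of 468 occupy positions 5–6 → average rank (5+6)/2 = 5.5.
The 2 values of 530 occupy positions 7–8 → average rank (7+8)/2 = 7.5.

7.5, 1, 7.5, 3, 5.5, 3, 3, 5.5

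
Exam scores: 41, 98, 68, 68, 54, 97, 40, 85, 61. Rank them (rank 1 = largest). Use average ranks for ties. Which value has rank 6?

61

Sorted (descending): 98, 97, 85, 68, 68, 61, 54, 41, 40
The 2 values of 68 occupy positions 4–5 → average rank (4+5)/2 = 4.5.
Rank 6 → value 61.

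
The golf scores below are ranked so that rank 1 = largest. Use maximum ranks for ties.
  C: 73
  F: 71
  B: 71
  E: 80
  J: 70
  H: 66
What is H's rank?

Sorted (descending): 80, 73, 71, 71, 70, 66
The 2 values of 71 occupy positions 3–4 → each gets rank 4.
H has value 66 → rank 6.

6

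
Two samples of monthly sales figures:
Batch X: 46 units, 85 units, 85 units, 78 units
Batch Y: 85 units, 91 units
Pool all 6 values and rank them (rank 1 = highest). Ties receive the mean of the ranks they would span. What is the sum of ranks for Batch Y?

Sorted (descending): 91, 85, 85, 85, 78, 46
The 3 values of 85 occupy positions 2–4 → average rank 3.
Batch Y values → pooled ranks: 85→3, 91→1
Rank sum = 3 + 1 = 4

4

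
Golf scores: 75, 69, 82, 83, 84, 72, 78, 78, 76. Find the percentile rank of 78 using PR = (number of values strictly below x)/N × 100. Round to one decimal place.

N = 9.
Strictly below 78: 4. Equal to 78: 2.
PR = 4/9 × 100 = 44.4

44.4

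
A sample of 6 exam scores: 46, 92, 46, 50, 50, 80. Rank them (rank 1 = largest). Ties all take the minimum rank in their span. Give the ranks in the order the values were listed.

5, 1, 5, 3, 3, 2

Sorted (descending): 92, 80, 50, 50, 46, 46
The 2 values of 50 occupy positions 3–4 → each gets rank 3.
The 2 values of 46 occupy positions 5–6 → each gets rank 5.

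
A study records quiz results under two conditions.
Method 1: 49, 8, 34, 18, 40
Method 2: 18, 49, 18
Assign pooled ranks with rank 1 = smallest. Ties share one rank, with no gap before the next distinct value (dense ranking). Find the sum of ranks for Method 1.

Sorted (ascending): 8, 18, 18, 18, 34, 40, 49, 49
The 3 values of 18 share dense rank 2.
The 2 values of 49 share dense rank 5.
Remaining distinct values take the next consecutive integers.
Method 1 values → pooled ranks: 49→5, 8→1, 34→3, 18→2, 40→4
Rank sum = 5 + 1 + 3 + 2 + 4 = 15

15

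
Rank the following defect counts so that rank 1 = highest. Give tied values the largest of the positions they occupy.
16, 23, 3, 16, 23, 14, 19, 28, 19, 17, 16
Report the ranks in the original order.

Sorted (descending): 28, 23, 23, 19, 19, 17, 16, 16, 16, 14, 3
The 2 values of 23 occupy positions 2–3 → each gets rank 3.
The 2 values of 19 occupy positions 4–5 → each gets rank 5.
The 3 values of 16 occupy positions 7–9 → each gets rank 9.

9, 3, 11, 9, 3, 10, 5, 1, 5, 6, 9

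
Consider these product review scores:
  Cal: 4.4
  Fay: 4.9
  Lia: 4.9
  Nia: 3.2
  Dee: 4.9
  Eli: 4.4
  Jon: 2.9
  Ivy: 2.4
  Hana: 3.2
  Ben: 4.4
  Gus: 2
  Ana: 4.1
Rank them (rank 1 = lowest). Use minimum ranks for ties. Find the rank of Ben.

7

Sorted (ascending): 2, 2.4, 2.9, 3.2, 3.2, 4.1, 4.4, 4.4, 4.4, 4.9, 4.9, 4.9
The 2 values of 3.2 occupy positions 4–5 → each gets rank 4.
The 3 values of 4.4 occupy positions 7–9 → each gets rank 7.
The 3 values of 4.9 occupy positions 10–12 → each gets rank 10.
Ben has value 4.4 → rank 7.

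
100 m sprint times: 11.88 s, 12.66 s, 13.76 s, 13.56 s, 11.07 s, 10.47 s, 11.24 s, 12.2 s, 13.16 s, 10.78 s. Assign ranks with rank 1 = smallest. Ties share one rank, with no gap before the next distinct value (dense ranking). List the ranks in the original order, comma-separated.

5, 7, 10, 9, 3, 1, 4, 6, 8, 2

Sorted (ascending): 10.47, 10.78, 11.07, 11.24, 11.88, 12.2, 12.66, 13.16, 13.56, 13.76
No ties — each value takes its position as its rank.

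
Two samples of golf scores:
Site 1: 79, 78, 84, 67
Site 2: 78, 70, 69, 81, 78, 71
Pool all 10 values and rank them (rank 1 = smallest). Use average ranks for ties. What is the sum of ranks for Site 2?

Sorted (ascending): 67, 69, 70, 71, 78, 78, 78, 79, 81, 84
The 3 values of 78 occupy positions 5–7 → average rank 6.
Site 2 values → pooled ranks: 78→6, 70→3, 69→2, 81→9, 78→6, 71→4
Rank sum = 6 + 3 + 2 + 9 + 6 + 4 = 30

30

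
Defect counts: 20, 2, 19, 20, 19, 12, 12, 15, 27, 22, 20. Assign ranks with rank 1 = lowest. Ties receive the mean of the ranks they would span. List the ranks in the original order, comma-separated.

8, 1, 5.5, 8, 5.5, 2.5, 2.5, 4, 11, 10, 8

Sorted (ascending): 2, 12, 12, 15, 19, 19, 20, 20, 20, 22, 27
The 2 values of 12 occupy positions 2–3 → average rank (2+3)/2 = 2.5.
The 2 values of 19 occupy positions 5–6 → average rank (5+6)/2 = 5.5.
The 3 values of 20 occupy positions 7–9 → average rank 8.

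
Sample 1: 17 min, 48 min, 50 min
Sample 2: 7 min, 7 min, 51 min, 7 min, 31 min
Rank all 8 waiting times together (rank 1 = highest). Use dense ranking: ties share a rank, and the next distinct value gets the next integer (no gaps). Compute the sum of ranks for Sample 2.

Sorted (descending): 51, 50, 48, 31, 17, 7, 7, 7
The 3 values of 7 share dense rank 6.
Remaining distinct values take the next consecutive integers.
Sample 2 values → pooled ranks: 7→6, 7→6, 51→1, 7→6, 31→4
Rank sum = 6 + 6 + 1 + 6 + 4 = 23

23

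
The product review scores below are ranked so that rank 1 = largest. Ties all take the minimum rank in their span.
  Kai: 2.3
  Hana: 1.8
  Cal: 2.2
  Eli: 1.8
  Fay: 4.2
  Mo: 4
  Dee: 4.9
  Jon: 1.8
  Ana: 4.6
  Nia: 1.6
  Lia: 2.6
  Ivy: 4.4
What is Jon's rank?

Sorted (descending): 4.9, 4.6, 4.4, 4.2, 4, 2.6, 2.3, 2.2, 1.8, 1.8, 1.8, 1.6
The 3 values of 1.8 occupy positions 9–11 → each gets rank 9.
Jon has value 1.8 → rank 9.

9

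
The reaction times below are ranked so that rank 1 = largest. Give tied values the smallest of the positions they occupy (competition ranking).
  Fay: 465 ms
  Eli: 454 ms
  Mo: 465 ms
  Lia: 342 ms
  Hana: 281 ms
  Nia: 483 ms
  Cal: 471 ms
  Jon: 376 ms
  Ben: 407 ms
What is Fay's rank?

3

Sorted (descending): 483, 471, 465, 465, 454, 407, 376, 342, 281
The 2 values of 465 occupy positions 3–4 → each gets rank 3.
Fay has value 465 ms → rank 3.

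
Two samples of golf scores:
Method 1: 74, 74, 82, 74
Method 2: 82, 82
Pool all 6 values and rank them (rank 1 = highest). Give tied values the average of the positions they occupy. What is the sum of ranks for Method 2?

Sorted (descending): 82, 82, 82, 74, 74, 74
The 3 values of 82 occupy positions 1–3 → average rank 2.
The 3 values of 74 occupy positions 4–6 → average rank 5.
Method 2 values → pooled ranks: 82→2, 82→2
Rank sum = 2 + 2 = 4

4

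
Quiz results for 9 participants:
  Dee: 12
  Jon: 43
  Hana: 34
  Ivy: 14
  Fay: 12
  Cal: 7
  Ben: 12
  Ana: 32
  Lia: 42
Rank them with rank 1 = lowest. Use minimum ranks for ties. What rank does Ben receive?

2

Sorted (ascending): 7, 12, 12, 12, 14, 32, 34, 42, 43
The 3 values of 12 occupy positions 2–4 → each gets rank 2.
Ben has value 12 → rank 2.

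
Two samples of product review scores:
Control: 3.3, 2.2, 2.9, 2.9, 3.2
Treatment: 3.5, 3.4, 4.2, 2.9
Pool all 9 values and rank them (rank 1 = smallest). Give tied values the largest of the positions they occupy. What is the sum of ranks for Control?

Sorted (ascending): 2.2, 2.9, 2.9, 2.9, 3.2, 3.3, 3.4, 3.5, 4.2
The 3 values of 2.9 occupy positions 2–4 → each gets rank 4.
Control values → pooled ranks: 3.3→6, 2.2→1, 2.9→4, 2.9→4, 3.2→5
Rank sum = 6 + 1 + 4 + 4 + 5 = 20

20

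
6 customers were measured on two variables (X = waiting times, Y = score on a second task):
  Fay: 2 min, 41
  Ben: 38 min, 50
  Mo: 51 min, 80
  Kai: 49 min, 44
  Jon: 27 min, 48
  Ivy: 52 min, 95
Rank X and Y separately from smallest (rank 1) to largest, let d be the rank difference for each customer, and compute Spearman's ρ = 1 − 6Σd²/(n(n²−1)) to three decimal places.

Ranks of variable 1: 1, 3, 5, 4, 2, 6
Ranks of variable 2: 1, 4, 5, 2, 3, 6
d = r₁ − r₂: 0, -1, 0, 2, -1, 0
d²: 0, 1, 0, 4, 1, 0; Σd² = 6
ρ = 1 − 6·6/(6·35) = 1 − 36/210 = 0.829

0.829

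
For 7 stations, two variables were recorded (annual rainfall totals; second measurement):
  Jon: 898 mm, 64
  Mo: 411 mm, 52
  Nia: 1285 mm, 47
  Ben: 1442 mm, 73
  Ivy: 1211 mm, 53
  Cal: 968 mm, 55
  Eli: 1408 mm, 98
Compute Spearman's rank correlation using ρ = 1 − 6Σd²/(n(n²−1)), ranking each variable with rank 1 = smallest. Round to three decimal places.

0.464

Ranks of variable 1: 2, 1, 5, 7, 4, 3, 6
Ranks of variable 2: 5, 2, 1, 6, 3, 4, 7
d = r₁ − r₂: -3, -1, 4, 1, 1, -1, -1
d²: 9, 1, 16, 1, 1, 1, 1; Σd² = 30
ρ = 1 − 6·30/(7·48) = 1 − 180/336 = 0.464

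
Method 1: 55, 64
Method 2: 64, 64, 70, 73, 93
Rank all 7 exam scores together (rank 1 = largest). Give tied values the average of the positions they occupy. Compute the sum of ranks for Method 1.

12

Sorted (descending): 93, 73, 70, 64, 64, 64, 55
The 3 values of 64 occupy positions 4–6 → average rank 5.
Method 1 values → pooled ranks: 55→7, 64→5
Rank sum = 7 + 5 = 12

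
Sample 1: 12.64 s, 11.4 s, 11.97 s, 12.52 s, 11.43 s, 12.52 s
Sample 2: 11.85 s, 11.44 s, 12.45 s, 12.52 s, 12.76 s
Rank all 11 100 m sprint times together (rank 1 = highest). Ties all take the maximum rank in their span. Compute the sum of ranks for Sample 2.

Sorted (descending): 12.76, 12.64, 12.52, 12.52, 12.52, 12.45, 11.97, 11.85, 11.44, 11.43, 11.4
The 3 values of 12.52 occupy positions 3–5 → each gets rank 5.
Sample 2 values → pooled ranks: 11.85→8, 11.44→9, 12.45→6, 12.52→5, 12.76→1
Rank sum = 8 + 9 + 6 + 5 + 1 = 29

29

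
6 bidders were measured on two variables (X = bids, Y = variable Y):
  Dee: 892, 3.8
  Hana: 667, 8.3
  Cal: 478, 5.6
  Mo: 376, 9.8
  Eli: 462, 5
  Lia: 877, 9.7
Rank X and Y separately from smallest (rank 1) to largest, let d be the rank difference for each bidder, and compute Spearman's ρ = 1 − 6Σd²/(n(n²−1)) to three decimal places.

-0.429

Ranks of variable 1: 6, 4, 3, 1, 2, 5
Ranks of variable 2: 1, 4, 3, 6, 2, 5
d = r₁ − r₂: 5, 0, 0, -5, 0, 0
d²: 25, 0, 0, 25, 0, 0; Σd² = 50
ρ = 1 − 6·50/(6·35) = 1 − 300/210 = -0.429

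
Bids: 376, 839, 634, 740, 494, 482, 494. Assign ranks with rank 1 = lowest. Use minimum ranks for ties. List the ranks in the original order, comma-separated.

1, 7, 5, 6, 3, 2, 3

Sorted (ascending): 376, 482, 494, 494, 634, 740, 839
The 2 values of 494 occupy positions 3–4 → each gets rank 3.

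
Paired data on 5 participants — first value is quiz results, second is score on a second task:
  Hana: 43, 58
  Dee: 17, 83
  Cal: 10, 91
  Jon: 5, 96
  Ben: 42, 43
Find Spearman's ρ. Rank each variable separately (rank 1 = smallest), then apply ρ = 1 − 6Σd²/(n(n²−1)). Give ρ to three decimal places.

-0.900

Ranks of variable 1: 5, 3, 2, 1, 4
Ranks of variable 2: 2, 3, 4, 5, 1
d = r₁ − r₂: 3, 0, -2, -4, 3
d²: 9, 0, 4, 16, 9; Σd² = 38
ρ = 1 − 6·38/(5·24) = 1 − 228/120 = -0.900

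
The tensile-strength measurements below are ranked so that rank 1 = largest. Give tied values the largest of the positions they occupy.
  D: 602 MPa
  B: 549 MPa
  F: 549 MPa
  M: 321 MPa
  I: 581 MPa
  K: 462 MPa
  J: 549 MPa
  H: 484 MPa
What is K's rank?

7

Sorted (descending): 602, 581, 549, 549, 549, 484, 462, 321
The 3 values of 549 occupy positions 3–5 → each gets rank 5.
K has value 462 MPa → rank 7.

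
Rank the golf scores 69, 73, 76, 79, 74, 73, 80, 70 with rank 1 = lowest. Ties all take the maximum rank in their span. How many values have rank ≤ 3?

Sorted (ascending): 69, 70, 73, 73, 74, 76, 79, 80
The 2 values of 73 occupy positions 3–4 → each gets rank 4.
Ranks ≤ 3: {1, 2} → 2 values.

2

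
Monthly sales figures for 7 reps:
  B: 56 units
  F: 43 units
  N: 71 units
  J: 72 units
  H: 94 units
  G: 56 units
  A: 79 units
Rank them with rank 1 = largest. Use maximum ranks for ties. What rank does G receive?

Sorted (descending): 94, 79, 72, 71, 56, 56, 43
The 2 values of 56 occupy positions 5–6 → each gets rank 6.
G has value 56 units → rank 6.

6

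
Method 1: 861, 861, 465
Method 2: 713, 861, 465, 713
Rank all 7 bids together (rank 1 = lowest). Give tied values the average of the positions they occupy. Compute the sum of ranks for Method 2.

14.5

Sorted (ascending): 465, 465, 713, 713, 861, 861, 861
The 2 values of 465 occupy positions 1–2 → average rank (1+2)/2 = 1.5.
The 2 values of 713 occupy positions 3–4 → average rank (3+4)/2 = 3.5.
The 3 values of 861 occupy positions 5–7 → average rank 6.
Method 2 values → pooled ranks: 713→3.5, 861→6, 465→1.5, 713→3.5
Rank sum = 3.5 + 6 + 1.5 + 3.5 = 14.5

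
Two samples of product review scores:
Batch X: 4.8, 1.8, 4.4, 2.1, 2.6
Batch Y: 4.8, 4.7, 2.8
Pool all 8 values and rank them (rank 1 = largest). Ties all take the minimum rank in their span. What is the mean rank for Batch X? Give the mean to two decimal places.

5.20

Sorted (descending): 4.8, 4.8, 4.7, 4.4, 2.8, 2.6, 2.1, 1.8
The 2 values of 4.8 occupy positions 1–2 → each gets rank 1.
Batch X values → pooled ranks: 4.8→1, 1.8→8, 4.4→4, 2.1→7, 2.6→6
Mean rank = (1 + 8 + 4 + 7 + 6) / 5 = 5.20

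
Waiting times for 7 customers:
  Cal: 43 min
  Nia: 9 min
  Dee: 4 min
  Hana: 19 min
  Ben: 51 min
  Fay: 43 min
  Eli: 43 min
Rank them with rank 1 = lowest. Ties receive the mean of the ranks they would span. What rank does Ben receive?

Sorted (ascending): 4, 9, 19, 43, 43, 43, 51
The 3 values of 43 occupy positions 4–6 → average rank 5.
Ben has value 51 min → rank 7.

7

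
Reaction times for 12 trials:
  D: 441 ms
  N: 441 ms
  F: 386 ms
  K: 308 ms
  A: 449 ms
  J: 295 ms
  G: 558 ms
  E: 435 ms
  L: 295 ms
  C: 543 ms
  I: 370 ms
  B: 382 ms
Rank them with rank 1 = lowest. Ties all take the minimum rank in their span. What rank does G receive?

12

Sorted (ascending): 295, 295, 308, 370, 382, 386, 435, 441, 441, 449, 543, 558
The 2 values of 295 occupy positions 1–2 → each gets rank 1.
The 2 values of 441 occupy positions 8–9 → each gets rank 8.
G has value 558 ms → rank 12.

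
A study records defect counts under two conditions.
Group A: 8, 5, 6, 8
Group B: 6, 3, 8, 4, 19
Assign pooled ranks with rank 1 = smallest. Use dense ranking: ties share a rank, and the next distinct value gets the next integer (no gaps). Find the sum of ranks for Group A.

17

Sorted (ascending): 3, 4, 5, 6, 6, 8, 8, 8, 19
The 2 values of 6 share dense rank 4.
The 3 values of 8 share dense rank 5.
Remaining distinct values take the next consecutive integers.
Group A values → pooled ranks: 8→5, 5→3, 6→4, 8→5
Rank sum = 5 + 3 + 4 + 5 = 17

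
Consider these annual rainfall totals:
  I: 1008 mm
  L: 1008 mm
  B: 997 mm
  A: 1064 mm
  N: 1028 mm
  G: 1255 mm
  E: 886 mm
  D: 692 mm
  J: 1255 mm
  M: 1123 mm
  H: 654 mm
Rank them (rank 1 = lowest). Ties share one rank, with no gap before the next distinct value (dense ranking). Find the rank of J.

9

Sorted (ascending): 654, 692, 886, 997, 1008, 1008, 1028, 1064, 1123, 1255, 1255
The 2 values of 1008 share dense rank 5.
The 2 values of 1255 share dense rank 9.
Remaining distinct values take the next consecutive integers.
J has value 1255 mm → rank 9.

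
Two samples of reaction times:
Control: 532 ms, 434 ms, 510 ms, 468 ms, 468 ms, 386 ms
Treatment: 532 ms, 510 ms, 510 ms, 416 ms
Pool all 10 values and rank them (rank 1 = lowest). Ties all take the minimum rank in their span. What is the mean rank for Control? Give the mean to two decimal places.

Sorted (ascending): 386, 416, 434, 468, 468, 510, 510, 510, 532, 532
The 2 values of 468 occupy positions 4–5 → each gets rank 4.
The 3 values of 510 occupy positions 6–8 → each gets rank 6.
The 2 values of 532 occupy positions 9–10 → each gets rank 9.
Control values → pooled ranks: 532→9, 434→3, 510→6, 468→4, 468→4, 386→1
Mean rank = (9 + 3 + 6 + 4 + 4 + 1) / 6 = 4.50

4.50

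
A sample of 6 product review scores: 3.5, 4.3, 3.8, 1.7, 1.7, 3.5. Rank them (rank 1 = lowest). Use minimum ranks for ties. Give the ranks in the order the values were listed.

3, 6, 5, 1, 1, 3

Sorted (ascending): 1.7, 1.7, 3.5, 3.5, 3.8, 4.3
The 2 values of 1.7 occupy positions 1–2 → each gets rank 1.
The 2 values of 3.5 occupy positions 3–4 → each gets rank 3.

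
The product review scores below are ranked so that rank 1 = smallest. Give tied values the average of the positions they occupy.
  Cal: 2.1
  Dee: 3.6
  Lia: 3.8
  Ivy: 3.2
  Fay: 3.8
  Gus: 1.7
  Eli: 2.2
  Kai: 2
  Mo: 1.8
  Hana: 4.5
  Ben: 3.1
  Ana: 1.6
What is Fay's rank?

Sorted (ascending): 1.6, 1.7, 1.8, 2, 2.1, 2.2, 3.1, 3.2, 3.6, 3.8, 3.8, 4.5
The 2 values of 3.8 occupy positions 10–11 → average rank (10+11)/2 = 10.5.
Fay has value 3.8 → rank 10.5.

10.5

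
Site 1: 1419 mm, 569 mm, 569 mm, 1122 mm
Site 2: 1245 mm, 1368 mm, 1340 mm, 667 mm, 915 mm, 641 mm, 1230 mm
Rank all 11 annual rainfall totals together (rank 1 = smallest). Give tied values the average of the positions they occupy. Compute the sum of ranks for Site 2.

46

Sorted (ascending): 569, 569, 641, 667, 915, 1122, 1230, 1245, 1340, 1368, 1419
The 2 values of 569 occupy positions 1–2 → average rank (1+2)/2 = 1.5.
Site 2 values → pooled ranks: 1245→8, 1368→10, 1340→9, 667→4, 915→5, 641→3, 1230→7
Rank sum = 8 + 10 + 9 + 4 + 5 + 3 + 7 = 46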